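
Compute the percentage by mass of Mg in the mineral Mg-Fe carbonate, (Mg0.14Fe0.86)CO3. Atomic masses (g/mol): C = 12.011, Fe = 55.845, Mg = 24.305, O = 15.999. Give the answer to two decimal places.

Formula mass = 0.14×24.305 + 0.86×55.845 + 1×12.011 + 3×15.999 = 111.437 g/mol, of which 3.403 g is Mg.
So Mg makes up 3.403/111.437 = 0.0305 of the mass, i.e. 3.05%.

3.05 weight percent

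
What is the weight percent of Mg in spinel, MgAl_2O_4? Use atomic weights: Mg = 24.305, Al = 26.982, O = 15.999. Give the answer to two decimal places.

Formula mass = 1×24.305 + 2×26.982 + 4×15.999 = 142.265 g/mol, of which 24.305 g is Mg.
So Mg makes up 24.305/142.265 = 0.1708 of the mass, i.e. 17.08%.

17.08 mass %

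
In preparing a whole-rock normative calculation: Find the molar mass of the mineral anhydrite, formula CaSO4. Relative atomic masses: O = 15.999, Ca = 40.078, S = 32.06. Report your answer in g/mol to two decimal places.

Ca: 1 × 40.078 = 40.0780
S: 1 × 32.06 = 32.0600
O: 4 × 15.999 = 63.9960
Summing the contributions gives the formula mass.

136.13 g/mol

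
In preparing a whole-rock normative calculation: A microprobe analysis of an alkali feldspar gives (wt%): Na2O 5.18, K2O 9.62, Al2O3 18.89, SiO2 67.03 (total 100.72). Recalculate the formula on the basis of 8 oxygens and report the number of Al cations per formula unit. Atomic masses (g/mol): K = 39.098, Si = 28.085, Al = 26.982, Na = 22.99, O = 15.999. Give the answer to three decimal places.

0.997 Al apfu

Na2O (M=61.979): mol = 0.08358; Na = 0.16716, O = 0.08358.
K2O (M=94.195): mol = 0.10213; K = 0.20426, O = 0.10213.
Al2O3 (M=101.961): mol = 0.18527; Al = 0.37054, O = 0.55581.
SiO2 (M=60.083): mol = 1.11562; Si = 1.11562, O = 2.23124.
ΣO = 2.97276; factor = 8/ΣO = 2.69110.
Al apfu = 0.37054 × 2.69110 = 0.997.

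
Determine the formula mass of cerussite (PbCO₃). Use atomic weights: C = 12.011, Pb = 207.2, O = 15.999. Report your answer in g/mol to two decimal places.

267.21 g/mol

Pb: 1 × 207.2 = 207.2000
C: 1 × 12.011 = 12.0110
O: 3 × 15.999 = 47.9970
Summing the contributions gives the formula mass.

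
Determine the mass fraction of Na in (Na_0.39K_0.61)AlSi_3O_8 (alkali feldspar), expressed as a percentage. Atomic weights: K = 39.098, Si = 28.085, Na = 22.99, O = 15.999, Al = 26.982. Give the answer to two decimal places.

3.30 mass %

Formula mass = 0.39*22.99 + 0.61*39.098 + 1*26.982 + 3*28.085 + 8*15.999 = 272.045 g/mol, of which 8.966 g is Na.
So Na makes up 8.966/272.045 = 0.0330 of the mass, i.e. 3.30%.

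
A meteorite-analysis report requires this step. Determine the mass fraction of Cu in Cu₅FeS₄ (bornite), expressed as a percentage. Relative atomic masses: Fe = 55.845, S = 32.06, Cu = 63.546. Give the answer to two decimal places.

63.32 mass %

M(Cu₅FeS₄) = 501.815 g/mol.
Cu contributes 5 × 63.546 = 317.730 g per mole.
317.730/501.815 = 0.6332 → 63.32%.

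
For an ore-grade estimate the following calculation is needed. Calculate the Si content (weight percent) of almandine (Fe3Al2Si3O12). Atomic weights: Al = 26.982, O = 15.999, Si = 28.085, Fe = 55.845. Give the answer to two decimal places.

Molar mass of Fe3Al2Si3O12: 3×55.845 + 2×26.982 + 3×28.085 + 12×15.999 = 497.742 g/mol.
Mass of Si per formula unit: 3 × 28.085 = 84.255 g.
Weight fraction Si = 84.255 / 497.742 = 0.1693.

16.93 weight percent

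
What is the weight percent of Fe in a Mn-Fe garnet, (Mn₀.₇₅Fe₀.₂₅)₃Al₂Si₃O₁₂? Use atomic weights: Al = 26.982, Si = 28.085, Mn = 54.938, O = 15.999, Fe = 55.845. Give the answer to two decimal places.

Molar mass of (Mn₀.₇₅Fe₀.₂₅)₃Al₂Si₃O₁₂: 2.25*54.938 + 0.75*55.845 + 2*26.982 + 3*28.085 + 12*15.999 = 495.701 g/mol.
Mass of Fe per formula unit: 0.75 × 55.845 = 41.884 g.
Weight fraction Fe = 41.884 / 495.701 = 0.0845.

8.45 mass %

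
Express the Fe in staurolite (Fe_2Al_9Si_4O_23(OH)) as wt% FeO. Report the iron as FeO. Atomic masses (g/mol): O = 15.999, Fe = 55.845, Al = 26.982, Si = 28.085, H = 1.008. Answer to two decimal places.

M(Fe_2Al_9Si_4O_23(OH)) = 851.852 g/mol; M(FeO) = 71.844 g/mol.
Moles FeO per formula unit = 2 Fe ÷ 1 = 2.0000.
FeO fraction = (2.0000 × 71.844) / 851.852 = 143.688/851.852 = 0.1687.

16.87 wt%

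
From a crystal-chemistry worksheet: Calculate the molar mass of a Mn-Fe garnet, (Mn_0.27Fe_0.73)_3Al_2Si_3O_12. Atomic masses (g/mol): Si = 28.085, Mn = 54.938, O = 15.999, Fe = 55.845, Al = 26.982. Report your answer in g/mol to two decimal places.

497.01 g/mol

M = 0.81×54.938 + 2.19×55.845 + 2×26.982 + 3×28.085 + 12×15.999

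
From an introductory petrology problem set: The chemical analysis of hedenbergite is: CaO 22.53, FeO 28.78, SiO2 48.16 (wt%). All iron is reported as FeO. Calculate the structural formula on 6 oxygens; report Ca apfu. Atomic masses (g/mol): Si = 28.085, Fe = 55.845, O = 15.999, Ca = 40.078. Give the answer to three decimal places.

1.002 Ca apfu

CaO (M=56.077): mol = 0.40177; Ca = 0.40177, O = 0.40177.
FeO (M=71.844): mol = 0.40059; Fe = 0.40059, O = 0.40059.
SiO2 (M=60.083): mol = 0.80156; Si = 0.80156, O = 1.60312.
ΣO = 2.40548; factor = 6/ΣO = 2.49430.
Ca apfu = 0.40177 × 2.49430 = 1.002.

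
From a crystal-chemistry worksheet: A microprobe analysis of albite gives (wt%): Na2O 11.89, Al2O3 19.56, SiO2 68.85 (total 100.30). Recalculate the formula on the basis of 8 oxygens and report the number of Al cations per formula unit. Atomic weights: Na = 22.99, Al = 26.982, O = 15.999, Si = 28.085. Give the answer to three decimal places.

Na2O (M=61.979): mol = 0.19184; Na = 0.38368, O = 0.19184.
Al2O3 (M=101.961): mol = 0.19184; Al = 0.38368, O = 0.57552.
SiO2 (M=60.083): mol = 1.14591; Si = 1.14591, O = 2.29182.
ΣO = 3.05918; factor = 8/ΣO = 2.61508.
Al apfu = 0.38368 × 2.61508 = 1.003.

1.003 Al apfu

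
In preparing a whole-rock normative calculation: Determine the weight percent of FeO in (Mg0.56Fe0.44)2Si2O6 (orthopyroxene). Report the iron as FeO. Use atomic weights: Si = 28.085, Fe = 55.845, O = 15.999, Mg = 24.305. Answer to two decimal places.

27.67 wt%

Formula mass = 228.529 g/mol.
0.88 Fe → 0.8800 mol FeO per formula unit; M(FeO) = 71.844, so FeO mass = 63.223 g.
63.223/228.529 × 100 = 27.67 wt%.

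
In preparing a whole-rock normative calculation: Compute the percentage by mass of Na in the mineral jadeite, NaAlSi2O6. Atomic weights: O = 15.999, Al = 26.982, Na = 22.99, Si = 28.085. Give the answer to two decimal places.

11.37 mass %

M(NaAlSi2O6) = 202.136 g/mol.
Na contributes 1 × 22.99 = 22.990 g per mole.
22.990/202.136 = 0.1137 → 11.37%.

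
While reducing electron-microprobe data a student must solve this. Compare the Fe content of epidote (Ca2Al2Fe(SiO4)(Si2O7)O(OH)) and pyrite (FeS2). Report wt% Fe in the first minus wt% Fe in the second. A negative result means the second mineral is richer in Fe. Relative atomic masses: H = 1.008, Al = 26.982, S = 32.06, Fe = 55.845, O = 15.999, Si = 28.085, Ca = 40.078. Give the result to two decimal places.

-34.99 percentage points

Fe in Ca2Al2Fe(SiO4)(Si2O7)O(OH): molar mass 483.215 g/mol; 1×55.845 = 55.845 g → 11.56 wt%.
Fe in FeS2: molar mass 119.965 g/mol; 1×55.845 = 55.845 g → 46.55 wt%.
Difference = 11.56 − 46.55 = -34.99 percentage points.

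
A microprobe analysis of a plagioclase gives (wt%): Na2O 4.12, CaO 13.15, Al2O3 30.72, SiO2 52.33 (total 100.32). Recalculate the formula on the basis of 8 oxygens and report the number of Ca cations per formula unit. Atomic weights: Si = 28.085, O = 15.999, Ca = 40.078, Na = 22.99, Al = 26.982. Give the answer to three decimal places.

Na2O: 4.12/61.979 = 0.06647 mol → 0.13294 mol Na, 0.06647 mol O.
CaO: 13.15/56.077 = 0.23450 mol → 0.23450 mol Ca, 0.23450 mol O.
Al2O3: 30.72/101.961 = 0.30129 mol → 0.60258 mol Al, 0.90387 mol O.
SiO2: 52.33/60.083 = 0.87096 mol → 0.87096 mol Si, 1.74192 mol O.
Total oxygen = 2.94676 mol. Normalization factor = 8/2.94676 = 2.71485.
Ca per 8 O = 0.23450 × 2.71485 = 0.637.

0.637 Ca apfu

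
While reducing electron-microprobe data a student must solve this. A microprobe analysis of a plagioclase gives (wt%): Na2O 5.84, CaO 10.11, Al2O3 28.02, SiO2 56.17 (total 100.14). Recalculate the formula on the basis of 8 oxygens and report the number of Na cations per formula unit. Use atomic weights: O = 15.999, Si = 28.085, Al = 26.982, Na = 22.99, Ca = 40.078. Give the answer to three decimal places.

Na2O (M=61.979): mol = 0.09423; Na = 0.18846, O = 0.09423.
CaO (M=56.077): mol = 0.18029; Ca = 0.18029, O = 0.18029.
Al2O3 (M=101.961): mol = 0.27481; Al = 0.54962, O = 0.82443.
SiO2 (M=60.083): mol = 0.93487; Si = 0.93487, O = 1.86974.
ΣO = 2.96869; factor = 8/ΣO = 2.69479.
Na apfu = 0.18846 × 2.69479 = 0.508.

0.508 Na apfu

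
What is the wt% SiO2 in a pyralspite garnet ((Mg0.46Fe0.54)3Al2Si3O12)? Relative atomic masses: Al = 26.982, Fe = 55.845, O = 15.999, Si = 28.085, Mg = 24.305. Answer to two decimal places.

Molar mass of (Mg0.46Fe0.54)3Al2Si3O12 = 1.38*24.305 + 1.62*55.845 + 2*26.982 + 3*28.085 + 12*15.999 = 454.217 g/mol.
Each formula unit contains 3 Si, equivalent to 3/1 = 3.0000 mol SiO2.
M(SiO2) = 1×28.085 + 2×15.999 = 60.083 g/mol.
Mass of SiO2 per formula unit = 3.0000 × 60.083 = 180.249 g.
SiO2 wt% = 180.249 / 454.217 × 100 = 39.68%.

39.68 wt%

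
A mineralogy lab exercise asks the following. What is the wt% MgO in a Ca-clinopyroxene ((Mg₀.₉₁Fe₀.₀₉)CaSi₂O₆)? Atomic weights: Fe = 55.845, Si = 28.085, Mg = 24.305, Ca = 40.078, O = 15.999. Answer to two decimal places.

Molar mass of (Mg₀.₉₁Fe₀.₀₉)CaSi₂O₆ = 0.91·24.305 + 0.09·55.845 + 1·40.078 + 2·28.085 + 6·15.999 = 219.386 g/mol.
Each formula unit contains 0.91 Mg, equivalent to 0.91/1 = 0.9100 mol MgO.
M(MgO) = 1×24.305 + 1×15.999 = 40.304 g/mol.
Mass of MgO per formula unit = 0.9100 × 40.304 = 36.677 g.
MgO wt% = 36.677 / 219.386 × 100 = 16.72%.

16.72 wt%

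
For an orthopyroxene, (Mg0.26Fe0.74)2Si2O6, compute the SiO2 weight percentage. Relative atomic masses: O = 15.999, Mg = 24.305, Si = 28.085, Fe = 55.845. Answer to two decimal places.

Formula mass = 247.453 g/mol.
2 Si → 2.0000 mol SiO2 per formula unit; M(SiO2) = 60.083, so SiO2 mass = 120.166 g.
120.166/247.453 × 100 = 48.56 wt%.

48.56 wt%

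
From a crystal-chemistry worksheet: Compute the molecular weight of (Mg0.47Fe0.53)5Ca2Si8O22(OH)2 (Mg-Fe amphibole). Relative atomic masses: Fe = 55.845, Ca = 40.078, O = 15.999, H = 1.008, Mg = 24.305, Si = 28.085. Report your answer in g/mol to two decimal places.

895.93 g/mol

The formula mass is the sum 2.35*24.305 + 2.65*55.845 + 2*40.078 + 8*28.085 + 24*15.999 + 2*1.008.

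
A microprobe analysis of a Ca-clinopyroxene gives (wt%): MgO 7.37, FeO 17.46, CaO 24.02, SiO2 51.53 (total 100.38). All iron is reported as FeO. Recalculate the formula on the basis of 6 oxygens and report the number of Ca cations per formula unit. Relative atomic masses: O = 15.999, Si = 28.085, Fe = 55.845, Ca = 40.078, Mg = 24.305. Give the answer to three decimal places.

1.000 Ca apfu

MgO: 7.37/40.304 = 0.18286 mol → 0.18286 mol Mg, 0.18286 mol O.
FeO: 17.46/71.844 = 0.24303 mol → 0.24303 mol Fe, 0.24303 mol O.
CaO: 24.02/56.077 = 0.42834 mol → 0.42834 mol Ca, 0.42834 mol O.
SiO2: 51.53/60.083 = 0.85765 mol → 0.85765 mol Si, 1.71530 mol O.
Total oxygen = 2.56953 mol. Normalization factor = 6/2.56953 = 2.33506.
Ca per 6 O = 0.42834 × 2.33506 = 1.000.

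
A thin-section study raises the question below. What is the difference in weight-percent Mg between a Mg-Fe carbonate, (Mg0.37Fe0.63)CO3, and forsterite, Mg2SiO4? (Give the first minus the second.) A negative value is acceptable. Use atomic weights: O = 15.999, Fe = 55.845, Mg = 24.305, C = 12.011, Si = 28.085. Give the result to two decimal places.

Mg in (Mg0.37Fe0.63)CO3: molar mass 104.183 g/mol; 0.37×24.305 = 8.993 g → 8.63 wt%.
Mg in Mg2SiO4: molar mass 140.691 g/mol; 2×24.305 = 48.610 g → 34.55 wt%.
Difference = 8.63 − 34.55 = -25.92 percentage points.

-25.92 percentage points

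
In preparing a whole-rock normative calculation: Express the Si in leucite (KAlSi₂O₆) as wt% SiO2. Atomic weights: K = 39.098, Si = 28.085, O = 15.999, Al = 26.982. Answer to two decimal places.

Molar mass of KAlSi₂O₆ = 1*39.098 + 1*26.982 + 2*28.085 + 6*15.999 = 218.244 g/mol.
Each formula unit contains 2 Si, equivalent to 2/1 = 2.0000 mol SiO2.
M(SiO2) = 1×28.085 + 2×15.999 = 60.083 g/mol.
Mass of SiO2 per formula unit = 2.0000 × 60.083 = 120.166 g.
SiO2 wt% = 120.166 / 218.244 × 100 = 55.06%.

55.06 wt%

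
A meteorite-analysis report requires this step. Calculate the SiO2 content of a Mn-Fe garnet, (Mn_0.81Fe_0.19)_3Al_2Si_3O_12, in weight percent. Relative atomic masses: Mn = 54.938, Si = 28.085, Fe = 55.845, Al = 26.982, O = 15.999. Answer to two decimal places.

36.37 wt%

M((Mn_0.81Fe_0.19)_3Al_2Si_3O_12) = 495.538 g/mol; M(SiO2) = 60.083 g/mol.
Moles SiO2 per formula unit = 3 Si ÷ 1 = 3.0000.
SiO2 fraction = (3.0000 × 60.083) / 495.538 = 180.249/495.538 = 0.3637.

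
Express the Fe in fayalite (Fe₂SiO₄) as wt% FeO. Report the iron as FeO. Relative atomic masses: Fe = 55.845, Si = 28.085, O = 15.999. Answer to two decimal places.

70.51 wt%

Molar mass of Fe₂SiO₄ = 2·55.845 + 1·28.085 + 4·15.999 = 203.771 g/mol.
Each formula unit contains 2 Fe, equivalent to 2/1 = 2.0000 mol FeO.
M(FeO) = 1×55.845 + 1×15.999 = 71.844 g/mol.
Mass of FeO per formula unit = 2.0000 × 71.844 = 143.688 g.
FeO wt% = 143.688 / 203.771 × 100 = 70.51%.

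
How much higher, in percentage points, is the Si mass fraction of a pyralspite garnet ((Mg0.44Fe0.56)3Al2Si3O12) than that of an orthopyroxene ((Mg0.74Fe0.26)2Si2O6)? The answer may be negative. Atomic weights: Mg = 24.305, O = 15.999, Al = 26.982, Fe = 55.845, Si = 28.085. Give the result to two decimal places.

-7.39 percentage points

First mineral: 84.255 g Si in 456.109 g formula = 18.47 wt% Si.
Second mineral: 56.170 g Si in 217.175 g formula = 25.86 wt% Si.
18.47% − 25.86% gives a difference of -7.39 percentage points.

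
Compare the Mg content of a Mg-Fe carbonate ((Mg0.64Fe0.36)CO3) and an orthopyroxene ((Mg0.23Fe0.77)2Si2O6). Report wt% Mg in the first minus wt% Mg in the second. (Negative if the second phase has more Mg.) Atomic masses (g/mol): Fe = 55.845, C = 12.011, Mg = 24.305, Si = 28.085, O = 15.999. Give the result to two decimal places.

11.78 percentage points

First mineral: 15.555 g Mg in 95.667 g formula = 16.26 wt% Mg.
Second mineral: 11.180 g Mg in 249.346 g formula = 4.48 wt% Mg.
16.26% − 4.48% gives a difference of 11.78 percentage points.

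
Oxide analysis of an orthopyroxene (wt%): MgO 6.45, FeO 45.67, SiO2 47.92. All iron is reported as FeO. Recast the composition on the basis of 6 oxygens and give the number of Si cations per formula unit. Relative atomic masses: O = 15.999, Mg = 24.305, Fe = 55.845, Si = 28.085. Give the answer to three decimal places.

MgO: 6.45/40.304 = 0.16003 mol → 0.16003 mol Mg, 0.16003 mol O.
FeO: 45.67/71.844 = 0.63568 mol → 0.63568 mol Fe, 0.63568 mol O.
SiO2: 47.92/60.083 = 0.79756 mol → 0.79756 mol Si, 1.59512 mol O.
Total oxygen = 2.39083 mol. Normalization factor = 6/2.39083 = 2.50959.
Si per 6 O = 0.79756 × 2.50959 = 2.002.

2.002 Si apfu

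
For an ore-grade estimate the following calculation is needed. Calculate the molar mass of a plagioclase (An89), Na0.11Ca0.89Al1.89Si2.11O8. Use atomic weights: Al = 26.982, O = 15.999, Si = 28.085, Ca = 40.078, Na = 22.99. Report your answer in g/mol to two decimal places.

M = 0.11×22.99 + 0.89×40.078 + 1.89×26.982 + 2.11×28.085 + 8×15.999

276.45 g/mol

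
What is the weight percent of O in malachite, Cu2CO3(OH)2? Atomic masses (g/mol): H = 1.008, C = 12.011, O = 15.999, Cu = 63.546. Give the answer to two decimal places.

Formula mass = 2·63.546 + 1·12.011 + 5·15.999 + 2·1.008 = 221.114 g/mol, of which 79.995 g is O.
So O makes up 79.995/221.114 = 0.3618 of the mass, i.e. 36.18%.

36.18 mass %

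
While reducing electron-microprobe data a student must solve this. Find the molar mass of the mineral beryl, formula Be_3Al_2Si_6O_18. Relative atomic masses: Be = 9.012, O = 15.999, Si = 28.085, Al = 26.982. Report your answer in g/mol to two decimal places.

The formula mass is the sum 3·9.012 + 2·26.982 + 6·28.085 + 18·15.999.

537.49 g/mol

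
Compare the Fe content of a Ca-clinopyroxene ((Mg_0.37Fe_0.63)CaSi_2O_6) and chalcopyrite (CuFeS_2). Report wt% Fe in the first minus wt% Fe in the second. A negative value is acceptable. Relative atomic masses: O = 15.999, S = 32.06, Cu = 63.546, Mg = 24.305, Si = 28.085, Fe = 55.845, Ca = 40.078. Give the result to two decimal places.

M((Mg_0.37Fe_0.63)CaSi_2O_6) = 236.417 g/mol, so wt% Fe = 35.182/236.417 × 100 = 14.88%.
M(CuFeS_2) = 183.511 g/mol, so wt% Fe = 55.845/183.511 × 100 = 30.43%.
14.88 − 30.43 = -15.55 pp.

-15.55 percentage points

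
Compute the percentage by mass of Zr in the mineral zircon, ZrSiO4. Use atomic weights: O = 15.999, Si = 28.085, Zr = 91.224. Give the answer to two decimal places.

Formula mass = 1*91.224 + 1*28.085 + 4*15.999 = 183.305 g/mol, of which 91.224 g is Zr.
So Zr makes up 91.224/183.305 = 0.4977 of the mass, i.e. 49.77%.

49.77 mass %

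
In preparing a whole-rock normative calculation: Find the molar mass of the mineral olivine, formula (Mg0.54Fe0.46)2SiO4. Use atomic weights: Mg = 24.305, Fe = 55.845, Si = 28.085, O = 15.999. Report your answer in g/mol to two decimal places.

169.71 g/mol

Mg: 1.08 × 24.305 = 26.2494
Fe: 0.92 × 55.845 = 51.3774
Si: 1 × 28.085 = 28.0850
O: 4 × 15.999 = 63.9960
Summing the contributions gives the formula mass.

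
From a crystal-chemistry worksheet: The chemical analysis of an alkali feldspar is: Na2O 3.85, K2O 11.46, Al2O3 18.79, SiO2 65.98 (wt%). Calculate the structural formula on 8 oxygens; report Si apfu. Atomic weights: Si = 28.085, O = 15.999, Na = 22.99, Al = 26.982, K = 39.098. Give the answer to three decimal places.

2.995 Si apfu

Na2O: 3.85/61.979 = 0.06212 mol → 0.12424 mol Na, 0.06212 mol O.
K2O: 11.46/94.195 = 0.12166 mol → 0.24332 mol K, 0.12166 mol O.
Al2O3: 18.79/101.961 = 0.18429 mol → 0.36858 mol Al, 0.55287 mol O.
SiO2: 65.98/60.083 = 1.09815 mol → 1.09815 mol Si, 2.19630 mol O.
Total oxygen = 2.93295 mol. Normalization factor = 8/2.93295 = 2.72763.
Si per 8 O = 1.09815 × 2.72763 = 2.995.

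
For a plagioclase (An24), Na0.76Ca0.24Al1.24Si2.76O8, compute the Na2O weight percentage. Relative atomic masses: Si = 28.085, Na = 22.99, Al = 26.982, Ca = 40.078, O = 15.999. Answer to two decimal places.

M(Na0.76Ca0.24Al1.24Si2.76O8) = 266.055 g/mol; M(Na2O) = 61.979 g/mol.
Moles Na2O per formula unit = 0.76 Na ÷ 2 = 0.3800.
Na2O fraction = (0.3800 × 61.979) / 266.055 = 23.552/266.055 = 0.0885.

8.85 wt%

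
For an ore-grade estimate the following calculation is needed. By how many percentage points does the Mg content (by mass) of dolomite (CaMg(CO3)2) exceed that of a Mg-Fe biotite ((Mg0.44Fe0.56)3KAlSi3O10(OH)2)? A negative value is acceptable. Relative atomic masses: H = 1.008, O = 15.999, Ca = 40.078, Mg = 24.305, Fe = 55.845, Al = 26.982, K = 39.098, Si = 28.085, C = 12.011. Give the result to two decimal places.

6.36 percentage points

First mineral: 24.305 g Mg in 184.399 g formula = 13.18 wt% Mg.
Second mineral: 32.083 g Mg in 470.241 g formula = 6.82 wt% Mg.
13.18% − 6.82% gives a difference of 6.36 percentage points.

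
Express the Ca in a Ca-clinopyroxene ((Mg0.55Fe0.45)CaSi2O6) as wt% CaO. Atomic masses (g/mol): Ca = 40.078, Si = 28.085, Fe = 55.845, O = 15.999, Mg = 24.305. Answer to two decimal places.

M((Mg0.55Fe0.45)CaSi2O6) = 230.740 g/mol; M(CaO) = 56.077 g/mol.
Moles CaO per formula unit = 1 Ca ÷ 1 = 1.0000.
CaO fraction = (1.0000 × 56.077) / 230.740 = 56.077/230.740 = 0.2430.

24.30 wt%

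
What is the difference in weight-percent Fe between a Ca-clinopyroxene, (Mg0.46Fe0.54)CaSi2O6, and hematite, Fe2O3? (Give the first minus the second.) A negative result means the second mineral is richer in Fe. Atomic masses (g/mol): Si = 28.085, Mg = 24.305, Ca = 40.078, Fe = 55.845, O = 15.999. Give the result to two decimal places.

-57.03 percentage points

First mineral: 30.156 g Fe in 233.579 g formula = 12.91 wt% Fe.
Second mineral: 111.690 g Fe in 159.687 g formula = 69.94 wt% Fe.
12.91% − 69.94% gives a difference of -57.03 percentage points.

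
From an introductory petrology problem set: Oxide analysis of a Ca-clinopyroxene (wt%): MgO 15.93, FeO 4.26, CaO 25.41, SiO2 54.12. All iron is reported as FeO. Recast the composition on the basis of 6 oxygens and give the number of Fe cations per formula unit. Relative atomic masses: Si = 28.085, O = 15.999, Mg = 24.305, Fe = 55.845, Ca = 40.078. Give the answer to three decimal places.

15.93 wt% MgO ÷ 40.304 g/mol = 0.39525 mol, giving 0.39525 Mg and 0.39525 O.
4.26 wt% FeO ÷ 71.844 g/mol = 0.05930 mol, giving 0.05930 Fe and 0.05930 O.
25.41 wt% CaO ÷ 56.077 g/mol = 0.45313 mol, giving 0.45313 Ca and 0.45313 O.
54.12 wt% SiO2 ÷ 60.083 g/mol = 0.90075 mol, giving 0.90075 Si and 1.80150 O.
Oxygen sums to 2.70918; scaling by 6/2.70918 = 2.21469 puts the formula on 6 O.
Fe: 0.05930 × 2.21469 = 0.131 atoms per formula unit.

0.131 Fe apfu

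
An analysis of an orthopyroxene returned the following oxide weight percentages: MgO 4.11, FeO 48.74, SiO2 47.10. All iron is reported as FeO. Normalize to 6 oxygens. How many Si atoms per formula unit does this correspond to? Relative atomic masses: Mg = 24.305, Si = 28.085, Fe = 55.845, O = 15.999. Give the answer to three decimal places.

MgO (M=40.304): mol = 0.10197; Mg = 0.10197, O = 0.10197.
FeO (M=71.844): mol = 0.67841; Fe = 0.67841, O = 0.67841.
SiO2 (M=60.083): mol = 0.78392; Si = 0.78392, O = 1.56784.
ΣO = 2.34822; factor = 6/ΣO = 2.55513.
Si apfu = 0.78392 × 2.55513 = 2.003.

2.003 Si apfu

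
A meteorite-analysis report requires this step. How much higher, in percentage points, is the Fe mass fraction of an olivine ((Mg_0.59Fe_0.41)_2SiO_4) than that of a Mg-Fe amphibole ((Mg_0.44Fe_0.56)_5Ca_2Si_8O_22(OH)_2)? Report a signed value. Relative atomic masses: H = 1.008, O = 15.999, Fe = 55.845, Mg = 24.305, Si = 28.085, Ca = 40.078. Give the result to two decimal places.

10.13 percentage points

First mineral: 45.793 g Fe in 166.554 g formula = 27.49 wt% Fe.
Second mineral: 156.366 g Fe in 900.665 g formula = 17.36 wt% Fe.
27.49% − 17.36% gives a difference of 10.13 percentage points.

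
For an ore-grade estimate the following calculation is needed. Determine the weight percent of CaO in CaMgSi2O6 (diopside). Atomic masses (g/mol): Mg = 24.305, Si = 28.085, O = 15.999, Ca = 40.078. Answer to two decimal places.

M(CaMgSi2O6) = 216.547 g/mol; M(CaO) = 56.077 g/mol.
Moles CaO per formula unit = 1 Ca ÷ 1 = 1.0000.
CaO fraction = (1.0000 × 56.077) / 216.547 = 56.077/216.547 = 0.2590.

25.90 wt%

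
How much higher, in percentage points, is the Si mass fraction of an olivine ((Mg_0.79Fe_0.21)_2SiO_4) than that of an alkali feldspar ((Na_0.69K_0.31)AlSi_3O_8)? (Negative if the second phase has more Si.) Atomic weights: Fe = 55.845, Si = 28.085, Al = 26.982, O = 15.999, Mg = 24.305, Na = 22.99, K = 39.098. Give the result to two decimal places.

First mineral: 28.085 g Si in 153.938 g formula = 18.24 wt% Si.
Second mineral: 84.255 g Si in 267.212 g formula = 31.53 wt% Si.
18.24% − 31.53% gives a difference of -13.29 percentage points.

-13.29 percentage points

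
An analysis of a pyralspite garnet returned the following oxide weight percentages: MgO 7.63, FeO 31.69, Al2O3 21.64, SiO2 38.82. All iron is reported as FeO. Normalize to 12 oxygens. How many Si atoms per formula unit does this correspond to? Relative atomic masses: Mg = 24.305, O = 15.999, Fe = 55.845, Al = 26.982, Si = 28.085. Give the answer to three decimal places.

MgO (M=40.304): mol = 0.18931; Mg = 0.18931, O = 0.18931.
FeO (M=71.844): mol = 0.44109; Fe = 0.44109, O = 0.44109.
Al2O3 (M=101.961): mol = 0.21224; Al = 0.42448, O = 0.63672.
SiO2 (M=60.083): mol = 0.64611; Si = 0.64611, O = 1.29222.
ΣO = 2.55934; factor = 12/ΣO = 4.68871.
Si apfu = 0.64611 × 4.68871 = 3.029.

3.029 Si apfu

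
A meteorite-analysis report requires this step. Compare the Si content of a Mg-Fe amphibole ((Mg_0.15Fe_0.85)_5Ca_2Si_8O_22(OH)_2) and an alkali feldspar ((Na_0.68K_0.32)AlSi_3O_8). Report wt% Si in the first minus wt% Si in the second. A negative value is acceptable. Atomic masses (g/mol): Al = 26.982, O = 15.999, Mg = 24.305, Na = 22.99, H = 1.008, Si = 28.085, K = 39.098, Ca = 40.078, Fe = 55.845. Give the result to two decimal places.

-7.77 percentage points

First mineral: 224.680 g Si in 946.398 g formula = 23.74 wt% Si.
Second mineral: 84.255 g Si in 267.374 g formula = 31.51 wt% Si.
23.74% − 31.51% gives a difference of -7.77 percentage points.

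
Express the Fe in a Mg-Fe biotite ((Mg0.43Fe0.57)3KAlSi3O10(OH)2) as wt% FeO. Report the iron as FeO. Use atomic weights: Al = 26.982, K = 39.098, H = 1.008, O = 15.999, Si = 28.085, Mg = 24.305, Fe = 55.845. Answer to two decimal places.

Formula mass = 471.187 g/mol.
1.71 Fe → 1.7100 mol FeO per formula unit; M(FeO) = 71.844, so FeO mass = 122.853 g.
122.853/471.187 × 100 = 26.07 wt%.

26.07 wt%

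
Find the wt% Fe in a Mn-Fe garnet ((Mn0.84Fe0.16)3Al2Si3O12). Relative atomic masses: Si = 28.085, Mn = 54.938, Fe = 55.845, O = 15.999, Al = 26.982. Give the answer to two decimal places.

5.41 mass %

Formula mass = 2.52×54.938 + 0.48×55.845 + 2×26.982 + 3×28.085 + 12×15.999 = 495.456 g/mol, of which 26.806 g is Fe.
So Fe makes up 26.806/495.456 = 0.0541 of the mass, i.e. 5.41%.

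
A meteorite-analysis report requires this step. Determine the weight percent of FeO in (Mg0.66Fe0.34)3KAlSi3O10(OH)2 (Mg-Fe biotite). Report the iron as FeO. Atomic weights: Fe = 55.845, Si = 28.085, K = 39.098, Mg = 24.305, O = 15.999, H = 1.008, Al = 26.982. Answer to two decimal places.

16.31 wt%

Molar mass of (Mg0.66Fe0.34)3KAlSi3O10(OH)2 = 1.98×24.305 + 1.02×55.845 + 1×39.098 + 1×26.982 + 3×28.085 + 12×15.999 + 2×1.008 = 449.425 g/mol.
Each formula unit contains 1.02 Fe, equivalent to 1.02/1 = 1.0200 mol FeO.
M(FeO) = 1×55.845 + 1×15.999 = 71.844 g/mol.
Mass of FeO per formula unit = 1.0200 × 71.844 = 73.281 g.
FeO wt% = 73.281 / 449.425 × 100 = 16.31%.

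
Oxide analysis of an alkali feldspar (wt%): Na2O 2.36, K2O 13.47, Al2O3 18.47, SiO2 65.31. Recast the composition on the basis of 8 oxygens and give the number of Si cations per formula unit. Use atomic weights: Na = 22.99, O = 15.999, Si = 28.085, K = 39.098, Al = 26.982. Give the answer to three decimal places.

2.36 wt% Na2O ÷ 61.979 g/mol = 0.03808 mol, giving 0.07616 Na and 0.03808 O.
13.47 wt% K2O ÷ 94.195 g/mol = 0.14300 mol, giving 0.28600 K and 0.14300 O.
18.47 wt% Al2O3 ÷ 101.961 g/mol = 0.18115 mol, giving 0.36230 Al and 0.54345 O.
65.31 wt% SiO2 ÷ 60.083 g/mol = 1.08700 mol, giving 1.08700 Si and 2.17400 O.
Oxygen sums to 2.89853; scaling by 8/2.89853 = 2.76002 puts the formula on 8 O.
Si: 1.08700 × 2.76002 = 3.000 atoms per formula unit.

3.000 Si apfu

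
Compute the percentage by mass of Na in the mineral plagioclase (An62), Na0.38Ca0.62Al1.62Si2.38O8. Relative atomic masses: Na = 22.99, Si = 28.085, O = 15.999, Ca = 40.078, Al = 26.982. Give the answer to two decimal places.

3.21 weight percent

Molar mass of Na0.38Ca0.62Al1.62Si2.38O8: 0.38×22.99 + 0.62×40.078 + 1.62×26.982 + 2.38×28.085 + 8×15.999 = 272.130 g/mol.
Mass of Na per formula unit: 0.38 × 22.99 = 8.736 g.
Weight fraction Na = 8.736 / 272.130 = 0.0321.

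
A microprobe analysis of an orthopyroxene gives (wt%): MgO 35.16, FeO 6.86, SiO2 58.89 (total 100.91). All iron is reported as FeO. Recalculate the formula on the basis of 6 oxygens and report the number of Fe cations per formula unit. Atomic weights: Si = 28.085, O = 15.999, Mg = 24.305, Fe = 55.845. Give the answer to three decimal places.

0.196 Fe apfu

35.16 wt% MgO ÷ 40.304 g/mol = 0.87237 mol, giving 0.87237 Mg and 0.87237 O.
6.86 wt% FeO ÷ 71.844 g/mol = 0.09548 mol, giving 0.09548 Fe and 0.09548 O.
58.89 wt% SiO2 ÷ 60.083 g/mol = 0.98014 mol, giving 0.98014 Si and 1.96028 O.
Oxygen sums to 2.92813; scaling by 6/2.92813 = 2.04909 puts the formula on 6 O.
Fe: 0.09548 × 2.04909 = 0.196 atoms per formula unit.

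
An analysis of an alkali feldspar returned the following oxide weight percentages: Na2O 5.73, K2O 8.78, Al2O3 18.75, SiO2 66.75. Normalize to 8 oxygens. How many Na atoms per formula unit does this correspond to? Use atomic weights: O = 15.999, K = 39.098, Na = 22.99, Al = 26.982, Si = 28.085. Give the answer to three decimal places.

0.500 Na apfu

Na2O: 5.73/61.979 = 0.09245 mol → 0.18490 mol Na, 0.09245 mol O.
K2O: 8.78/94.195 = 0.09321 mol → 0.18642 mol K, 0.09321 mol O.
Al2O3: 18.75/101.961 = 0.18389 mol → 0.36778 mol Al, 0.55167 mol O.
SiO2: 66.75/60.083 = 1.11096 mol → 1.11096 mol Si, 2.22192 mol O.
Total oxygen = 2.95925 mol. Normalization factor = 8/2.95925 = 2.70339.
Na per 8 O = 0.18490 × 2.70339 = 0.500.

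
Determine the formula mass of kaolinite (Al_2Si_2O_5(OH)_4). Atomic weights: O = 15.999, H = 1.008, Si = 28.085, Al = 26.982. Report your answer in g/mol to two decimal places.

258.16 g/mol

M = 2(26.982) + 2(28.085) + 9(15.999) + 4(1.008)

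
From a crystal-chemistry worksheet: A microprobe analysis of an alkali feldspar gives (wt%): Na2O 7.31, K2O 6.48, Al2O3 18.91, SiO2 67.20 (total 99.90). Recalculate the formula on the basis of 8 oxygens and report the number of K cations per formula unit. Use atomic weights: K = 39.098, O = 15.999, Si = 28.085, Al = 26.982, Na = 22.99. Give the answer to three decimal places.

Na2O: 7.31/61.979 = 0.11794 mol → 0.23588 mol Na, 0.11794 mol O.
K2O: 6.48/94.195 = 0.06879 mol → 0.13758 mol K, 0.06879 mol O.
Al2O3: 18.91/101.961 = 0.18546 mol → 0.37092 mol Al, 0.55638 mol O.
SiO2: 67.20/60.083 = 1.11845 mol → 1.11845 mol Si, 2.23690 mol O.
Total oxygen = 2.98001 mol. Normalization factor = 8/2.98001 = 2.68455.
K per 8 O = 0.13758 × 2.68455 = 0.369.

0.369 K apfu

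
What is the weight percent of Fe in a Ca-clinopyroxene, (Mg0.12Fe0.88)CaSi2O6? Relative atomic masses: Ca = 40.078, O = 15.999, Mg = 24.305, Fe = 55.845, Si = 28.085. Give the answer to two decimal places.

M((Mg0.12Fe0.88)CaSi2O6) = 244.302 g/mol.
Fe contributes 0.88 × 55.845 = 49.144 g per mole.
49.144/244.302 = 0.2012 → 20.12%.

20.12 mass %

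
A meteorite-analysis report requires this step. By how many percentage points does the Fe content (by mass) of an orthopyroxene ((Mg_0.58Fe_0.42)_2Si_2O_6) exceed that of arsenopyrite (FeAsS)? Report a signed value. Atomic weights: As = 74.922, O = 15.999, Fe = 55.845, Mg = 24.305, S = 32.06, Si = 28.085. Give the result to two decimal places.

First mineral: 46.910 g Fe in 227.268 g formula = 20.64 wt% Fe.
Second mineral: 55.845 g Fe in 162.827 g formula = 34.30 wt% Fe.
20.64% − 34.30% gives a difference of -13.66 percentage points.

-13.66 percentage points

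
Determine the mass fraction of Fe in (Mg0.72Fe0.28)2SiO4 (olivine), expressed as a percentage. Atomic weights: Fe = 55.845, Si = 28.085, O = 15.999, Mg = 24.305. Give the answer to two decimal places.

Formula mass = 1.44×24.305 + 0.56×55.845 + 1×28.085 + 4×15.999 = 158.353 g/mol, of which 31.273 g is Fe.
So Fe makes up 31.273/158.353 = 0.1975 of the mass, i.e. 19.75%.

19.75 weight percent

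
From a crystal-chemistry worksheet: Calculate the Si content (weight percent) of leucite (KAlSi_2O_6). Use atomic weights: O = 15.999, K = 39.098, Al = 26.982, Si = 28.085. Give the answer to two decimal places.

M(KAlSi_2O_6) = 218.244 g/mol.
Si contributes 2 × 28.085 = 56.170 g per mole.
56.170/218.244 = 0.2574 → 25.74%.

25.74 weight percent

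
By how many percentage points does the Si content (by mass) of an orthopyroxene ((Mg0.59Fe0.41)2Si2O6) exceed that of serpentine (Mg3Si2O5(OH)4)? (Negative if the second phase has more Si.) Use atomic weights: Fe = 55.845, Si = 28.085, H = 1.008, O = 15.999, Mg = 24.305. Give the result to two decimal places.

M((Mg0.59Fe0.41)2Si2O6) = 226.637 g/mol, so wt% Si = 56.170/226.637 × 100 = 24.78%.
M(Mg3Si2O5(OH)4) = 277.108 g/mol, so wt% Si = 56.170/277.108 × 100 = 20.27%.
24.78 − 20.27 = 4.51 pp.

4.51 percentage points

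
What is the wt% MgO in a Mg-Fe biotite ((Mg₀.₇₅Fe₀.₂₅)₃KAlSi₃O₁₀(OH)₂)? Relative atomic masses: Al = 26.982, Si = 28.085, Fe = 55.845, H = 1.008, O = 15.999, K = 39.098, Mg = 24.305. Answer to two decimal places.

20.57 wt%

M((Mg₀.₇₅Fe₀.₂₅)₃KAlSi₃O₁₀(OH)₂) = 440.909 g/mol; M(MgO) = 40.304 g/mol.
Moles MgO per formula unit = 2.25 Mg ÷ 1 = 2.2500.
MgO fraction = (2.2500 × 40.304) / 440.909 = 90.684/440.909 = 0.2057.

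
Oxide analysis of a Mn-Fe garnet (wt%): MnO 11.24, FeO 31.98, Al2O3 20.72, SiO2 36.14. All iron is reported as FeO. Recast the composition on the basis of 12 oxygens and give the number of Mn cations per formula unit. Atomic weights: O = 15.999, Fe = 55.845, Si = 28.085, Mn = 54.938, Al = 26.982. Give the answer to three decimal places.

0.787 Mn apfu

MnO (M=70.937): mol = 0.15845; Mn = 0.15845, O = 0.15845.
FeO (M=71.844): mol = 0.44513; Fe = 0.44513, O = 0.44513.
Al2O3 (M=101.961): mol = 0.20321; Al = 0.40642, O = 0.60963.
SiO2 (M=60.083): mol = 0.60150; Si = 0.60150, O = 1.20300.
ΣO = 2.41621; factor = 12/ΣO = 4.96646.
Mn apfu = 0.15845 × 4.96646 = 0.787.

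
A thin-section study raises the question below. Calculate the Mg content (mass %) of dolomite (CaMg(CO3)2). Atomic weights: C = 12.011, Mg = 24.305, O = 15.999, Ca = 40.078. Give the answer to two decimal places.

13.18 mass %

Formula mass = 1*40.078 + 1*24.305 + 2*12.011 + 6*15.999 = 184.399 g/mol, of which 24.305 g is Mg.
So Mg makes up 24.305/184.399 = 0.1318 of the mass, i.e. 13.18%.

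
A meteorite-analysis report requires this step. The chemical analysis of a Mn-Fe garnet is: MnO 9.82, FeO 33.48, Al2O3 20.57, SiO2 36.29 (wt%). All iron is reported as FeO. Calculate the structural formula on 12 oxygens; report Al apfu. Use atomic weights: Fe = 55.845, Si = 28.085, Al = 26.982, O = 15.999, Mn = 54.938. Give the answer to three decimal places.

2.003 Al apfu

MnO (M=70.937): mol = 0.13843; Mn = 0.13843, O = 0.13843.
FeO (M=71.844): mol = 0.46601; Fe = 0.46601, O = 0.46601.
Al2O3 (M=101.961): mol = 0.20174; Al = 0.40348, O = 0.60522.
SiO2 (M=60.083): mol = 0.60400; Si = 0.60400, O = 1.20800.
ΣO = 2.41766; factor = 12/ΣO = 4.96348.
Al apfu = 0.40348 × 4.96348 = 2.003.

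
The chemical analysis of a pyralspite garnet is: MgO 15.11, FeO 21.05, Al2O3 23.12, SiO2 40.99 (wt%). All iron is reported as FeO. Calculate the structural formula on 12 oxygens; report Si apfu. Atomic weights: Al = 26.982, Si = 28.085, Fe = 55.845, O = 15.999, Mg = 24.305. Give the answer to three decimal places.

15.11 wt% MgO ÷ 40.304 g/mol = 0.37490 mol, giving 0.37490 Mg and 0.37490 O.
21.05 wt% FeO ÷ 71.844 g/mol = 0.29300 mol, giving 0.29300 Fe and 0.29300 O.
23.12 wt% Al2O3 ÷ 101.961 g/mol = 0.22675 mol, giving 0.45350 Al and 0.68025 O.
40.99 wt% SiO2 ÷ 60.083 g/mol = 0.68222 mol, giving 0.68222 Si and 1.36444 O.
Oxygen sums to 2.71259; scaling by 12/2.71259 = 4.42382 puts the formula on 12 O.
Si: 0.68222 × 4.42382 = 3.018 atoms per formula unit.

3.018 Si apfu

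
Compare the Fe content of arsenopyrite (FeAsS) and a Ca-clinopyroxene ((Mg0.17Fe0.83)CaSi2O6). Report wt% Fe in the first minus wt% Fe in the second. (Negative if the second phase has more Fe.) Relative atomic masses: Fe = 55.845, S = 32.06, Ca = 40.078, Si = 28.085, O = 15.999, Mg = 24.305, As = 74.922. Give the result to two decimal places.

M(FeAsS) = 162.827 g/mol, so wt% Fe = 55.845/162.827 × 100 = 34.30%.
M((Mg0.17Fe0.83)CaSi2O6) = 242.725 g/mol, so wt% Fe = 46.351/242.725 × 100 = 19.10%.
34.30 − 19.10 = 15.20 pp.

15.20 percentage points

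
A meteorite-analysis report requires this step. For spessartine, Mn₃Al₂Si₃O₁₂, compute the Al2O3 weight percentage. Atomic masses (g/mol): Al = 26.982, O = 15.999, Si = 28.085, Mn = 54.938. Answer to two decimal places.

20.60 wt%

M(Mn₃Al₂Si₃O₁₂) = 495.021 g/mol; M(Al2O3) = 101.961 g/mol.
Moles Al2O3 per formula unit = 2 Al ÷ 2 = 1.0000.
Al2O3 fraction = (1.0000 × 101.961) / 495.021 = 101.961/495.021 = 0.2060.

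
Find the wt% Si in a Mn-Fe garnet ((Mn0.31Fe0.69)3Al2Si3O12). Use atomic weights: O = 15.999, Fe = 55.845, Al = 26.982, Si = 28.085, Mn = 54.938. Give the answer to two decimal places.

16.96 wt%

M((Mn0.31Fe0.69)3Al2Si3O12) = 496.898 g/mol.
Si contributes 3 × 28.085 = 84.255 g per mole.
84.255/496.898 = 0.1696 → 16.96%.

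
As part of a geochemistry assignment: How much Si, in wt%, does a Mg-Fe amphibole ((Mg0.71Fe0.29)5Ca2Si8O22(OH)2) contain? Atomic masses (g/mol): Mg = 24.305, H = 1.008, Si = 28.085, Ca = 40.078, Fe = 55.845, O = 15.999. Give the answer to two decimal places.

26.18 wt%

Molar mass of (Mg0.71Fe0.29)5Ca2Si8O22(OH)2: 3.55·24.305 + 1.45·55.845 + 2·40.078 + 8·28.085 + 24·15.999 + 2·1.008 = 858.086 g/mol.
Mass of Si per formula unit: 8 × 28.085 = 224.680 g.
Weight fraction Si = 224.680 / 858.086 = 0.2618.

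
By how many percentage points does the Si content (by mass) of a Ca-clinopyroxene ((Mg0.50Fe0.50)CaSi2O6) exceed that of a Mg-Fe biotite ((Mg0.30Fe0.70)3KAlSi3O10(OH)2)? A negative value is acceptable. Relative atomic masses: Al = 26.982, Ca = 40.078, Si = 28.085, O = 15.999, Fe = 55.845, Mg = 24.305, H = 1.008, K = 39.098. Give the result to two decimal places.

First mineral: 56.170 g Si in 232.317 g formula = 24.18 wt% Si.
Second mineral: 84.255 g Si in 483.488 g formula = 17.43 wt% Si.
24.18% − 17.43% gives a difference of 6.75 percentage points.

6.75 percentage points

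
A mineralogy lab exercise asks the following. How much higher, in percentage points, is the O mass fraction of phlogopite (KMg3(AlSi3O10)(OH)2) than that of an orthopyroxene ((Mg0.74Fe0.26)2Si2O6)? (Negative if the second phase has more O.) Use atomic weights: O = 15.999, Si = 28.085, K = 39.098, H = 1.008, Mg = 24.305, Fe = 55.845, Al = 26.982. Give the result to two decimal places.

O in KMg3(AlSi3O10)(OH)2: molar mass 417.254 g/mol; 12×15.999 = 191.988 g → 46.01 wt%.
O in (Mg0.74Fe0.26)2Si2O6: molar mass 217.175 g/mol; 6×15.999 = 95.994 g → 44.20 wt%.
Difference = 46.01 − 44.20 = 1.81 percentage points.

1.81 percentage points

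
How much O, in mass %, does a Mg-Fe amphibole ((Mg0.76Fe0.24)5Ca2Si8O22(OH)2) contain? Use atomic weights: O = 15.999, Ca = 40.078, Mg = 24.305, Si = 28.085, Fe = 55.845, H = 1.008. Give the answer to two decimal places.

45.16 mass %

Formula mass = 3.80×24.305 + 1.20×55.845 + 2×40.078 + 8×28.085 + 24×15.999 + 2×1.008 = 850.201 g/mol, of which 383.976 g is O.
So O makes up 383.976/850.201 = 0.4516 of the mass, i.e. 45.16%.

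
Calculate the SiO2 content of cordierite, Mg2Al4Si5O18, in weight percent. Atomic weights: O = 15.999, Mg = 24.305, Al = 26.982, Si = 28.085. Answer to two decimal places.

Molar mass of Mg2Al4Si5O18 = 2×24.305 + 4×26.982 + 5×28.085 + 18×15.999 = 584.945 g/mol.
Each formula unit contains 5 Si, equivalent to 5/1 = 5.0000 mol SiO2.
M(SiO2) = 1×28.085 + 2×15.999 = 60.083 g/mol.
Mass of SiO2 per formula unit = 5.0000 × 60.083 = 300.415 g.
SiO2 wt% = 300.415 / 584.945 × 100 = 51.36%.

51.36 wt%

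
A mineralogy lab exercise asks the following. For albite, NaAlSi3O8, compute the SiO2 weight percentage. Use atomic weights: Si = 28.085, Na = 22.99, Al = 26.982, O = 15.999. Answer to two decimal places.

Molar mass of NaAlSi3O8 = 1*22.99 + 1*26.982 + 3*28.085 + 8*15.999 = 262.219 g/mol.
Each formula unit contains 3 Si, equivalent to 3/1 = 3.0000 mol SiO2.
M(SiO2) = 1×28.085 + 2×15.999 = 60.083 g/mol.
Mass of SiO2 per formula unit = 3.0000 × 60.083 = 180.249 g.
SiO2 wt% = 180.249 / 262.219 × 100 = 68.74%.

68.74 wt%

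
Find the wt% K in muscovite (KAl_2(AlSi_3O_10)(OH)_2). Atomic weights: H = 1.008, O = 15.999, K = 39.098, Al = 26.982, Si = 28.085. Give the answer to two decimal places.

9.82 weight percent

M(KAl_2(AlSi_3O_10)(OH)_2) = 398.303 g/mol.
K contributes 1 × 39.098 = 39.098 g per mole.
39.098/398.303 = 0.0982 → 9.82%.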